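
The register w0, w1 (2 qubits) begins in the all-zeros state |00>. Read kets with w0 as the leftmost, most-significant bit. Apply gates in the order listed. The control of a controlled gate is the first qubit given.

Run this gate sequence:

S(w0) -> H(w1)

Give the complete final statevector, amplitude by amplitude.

The final amplitudes are sqrt(2)/2 on |00>, sqrt(2)/2 on |01>, 0 on |10>, 0 on |11>.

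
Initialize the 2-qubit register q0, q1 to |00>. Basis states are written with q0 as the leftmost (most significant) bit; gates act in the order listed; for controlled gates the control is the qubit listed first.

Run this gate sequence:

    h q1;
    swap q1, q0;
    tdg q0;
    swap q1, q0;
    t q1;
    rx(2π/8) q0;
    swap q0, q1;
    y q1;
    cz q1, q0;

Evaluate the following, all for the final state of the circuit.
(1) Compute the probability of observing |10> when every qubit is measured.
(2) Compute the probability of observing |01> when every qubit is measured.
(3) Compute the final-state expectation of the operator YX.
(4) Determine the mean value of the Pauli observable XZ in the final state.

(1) A full measurement returns |10> with probability 1/4 - sqrt(2)/8.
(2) Outcome |01> occurs with probability sqrt(2)/8 + 1/4.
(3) The expectation value of YX is sqrt(2)/2.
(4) The observable XZ averages to 1.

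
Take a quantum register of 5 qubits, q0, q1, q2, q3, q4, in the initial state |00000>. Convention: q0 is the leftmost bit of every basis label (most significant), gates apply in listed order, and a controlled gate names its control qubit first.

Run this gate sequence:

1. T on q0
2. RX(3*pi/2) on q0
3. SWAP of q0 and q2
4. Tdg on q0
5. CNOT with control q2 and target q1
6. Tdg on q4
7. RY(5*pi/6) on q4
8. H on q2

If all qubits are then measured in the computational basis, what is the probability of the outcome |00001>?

The probability of measuring |00001> is sqrt(3)/16 + 1/8.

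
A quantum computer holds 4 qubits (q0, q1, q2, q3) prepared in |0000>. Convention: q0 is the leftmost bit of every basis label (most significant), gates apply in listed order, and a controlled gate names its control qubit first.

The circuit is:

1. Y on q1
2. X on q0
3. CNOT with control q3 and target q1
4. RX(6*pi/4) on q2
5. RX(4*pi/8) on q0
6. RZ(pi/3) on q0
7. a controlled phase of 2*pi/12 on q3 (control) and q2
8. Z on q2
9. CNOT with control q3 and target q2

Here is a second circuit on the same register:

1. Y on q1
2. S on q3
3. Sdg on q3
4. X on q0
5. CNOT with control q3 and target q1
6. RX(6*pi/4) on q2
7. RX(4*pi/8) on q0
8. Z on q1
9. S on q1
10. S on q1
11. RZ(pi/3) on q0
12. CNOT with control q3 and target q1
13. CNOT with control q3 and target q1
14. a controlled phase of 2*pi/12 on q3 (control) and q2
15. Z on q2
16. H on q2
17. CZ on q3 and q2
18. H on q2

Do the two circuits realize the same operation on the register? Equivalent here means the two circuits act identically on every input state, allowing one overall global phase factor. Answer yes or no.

Yes: on every input state the two circuits agree up to one overall phase factor.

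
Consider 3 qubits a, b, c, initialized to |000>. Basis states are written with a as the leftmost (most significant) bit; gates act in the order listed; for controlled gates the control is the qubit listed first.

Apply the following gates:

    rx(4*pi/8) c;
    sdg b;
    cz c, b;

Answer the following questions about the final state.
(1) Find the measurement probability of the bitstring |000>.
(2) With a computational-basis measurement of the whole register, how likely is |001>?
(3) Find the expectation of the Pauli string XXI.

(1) The probability of measuring |000> is 1/2.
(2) A full measurement returns |001> with probability 1/2.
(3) The expectation value of XXI is 0.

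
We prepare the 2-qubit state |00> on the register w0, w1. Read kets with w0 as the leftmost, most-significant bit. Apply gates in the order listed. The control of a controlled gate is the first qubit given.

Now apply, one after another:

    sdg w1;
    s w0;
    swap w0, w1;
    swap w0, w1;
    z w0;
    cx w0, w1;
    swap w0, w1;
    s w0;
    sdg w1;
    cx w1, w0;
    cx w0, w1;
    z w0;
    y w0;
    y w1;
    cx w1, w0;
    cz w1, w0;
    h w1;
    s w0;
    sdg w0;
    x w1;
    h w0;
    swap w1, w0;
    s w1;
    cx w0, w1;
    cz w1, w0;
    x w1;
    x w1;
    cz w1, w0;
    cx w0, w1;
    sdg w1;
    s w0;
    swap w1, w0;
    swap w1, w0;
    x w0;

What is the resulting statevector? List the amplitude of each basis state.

After the circuit, the state carries amplitude -I/2 on |00>, -I/2 on |01>, 1/2 on |10>, 1/2 on |11>. Key observation: gates 23-30 undo each other exactly, leaving only the rest of the circuit to track.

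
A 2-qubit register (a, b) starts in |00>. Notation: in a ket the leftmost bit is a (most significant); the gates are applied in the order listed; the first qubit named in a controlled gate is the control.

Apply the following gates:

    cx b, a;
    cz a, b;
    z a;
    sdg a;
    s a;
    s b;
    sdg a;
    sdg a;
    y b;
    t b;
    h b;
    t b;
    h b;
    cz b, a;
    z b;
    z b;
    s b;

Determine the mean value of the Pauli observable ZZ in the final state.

The expectation value of ZZ is -sqrt(2)/2.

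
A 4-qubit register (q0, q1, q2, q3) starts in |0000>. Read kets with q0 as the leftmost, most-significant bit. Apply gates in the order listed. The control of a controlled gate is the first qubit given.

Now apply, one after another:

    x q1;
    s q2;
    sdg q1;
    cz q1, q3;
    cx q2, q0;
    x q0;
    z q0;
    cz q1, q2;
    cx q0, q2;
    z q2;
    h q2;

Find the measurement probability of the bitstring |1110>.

The probability of measuring |1110> is 1/2.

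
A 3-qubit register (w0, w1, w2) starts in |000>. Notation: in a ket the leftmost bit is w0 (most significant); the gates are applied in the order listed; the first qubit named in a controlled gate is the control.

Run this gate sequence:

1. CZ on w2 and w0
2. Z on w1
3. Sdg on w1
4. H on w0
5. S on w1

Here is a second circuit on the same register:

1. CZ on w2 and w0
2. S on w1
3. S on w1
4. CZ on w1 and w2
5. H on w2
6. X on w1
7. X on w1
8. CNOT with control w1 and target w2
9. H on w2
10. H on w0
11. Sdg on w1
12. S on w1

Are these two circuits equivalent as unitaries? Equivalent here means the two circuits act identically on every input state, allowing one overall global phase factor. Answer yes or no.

Yes, they are equivalent — the unitaries differ by at most a global phase.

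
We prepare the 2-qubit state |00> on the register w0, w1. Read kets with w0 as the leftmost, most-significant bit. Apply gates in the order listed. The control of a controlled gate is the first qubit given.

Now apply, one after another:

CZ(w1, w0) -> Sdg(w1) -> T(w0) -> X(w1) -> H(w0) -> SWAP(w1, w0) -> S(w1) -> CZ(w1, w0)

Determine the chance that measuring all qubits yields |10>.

Outcome |10> occurs with probability 1/2.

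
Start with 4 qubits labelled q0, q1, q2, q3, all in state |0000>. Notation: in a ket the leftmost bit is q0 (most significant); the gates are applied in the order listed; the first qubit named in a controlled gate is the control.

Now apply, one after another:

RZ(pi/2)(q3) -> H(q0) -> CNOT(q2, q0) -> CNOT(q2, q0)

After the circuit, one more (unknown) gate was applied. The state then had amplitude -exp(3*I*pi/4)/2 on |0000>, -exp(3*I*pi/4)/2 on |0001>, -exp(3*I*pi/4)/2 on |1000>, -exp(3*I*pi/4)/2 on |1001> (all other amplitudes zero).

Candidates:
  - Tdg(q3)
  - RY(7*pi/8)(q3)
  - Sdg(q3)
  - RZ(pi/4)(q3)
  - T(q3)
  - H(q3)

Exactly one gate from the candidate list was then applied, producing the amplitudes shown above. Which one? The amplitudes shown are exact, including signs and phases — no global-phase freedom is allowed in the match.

It was H(q3) that produced the state shown. Key observation: steps 3-4 multiply out to the identity, so the circuit reduces to the remaining gates.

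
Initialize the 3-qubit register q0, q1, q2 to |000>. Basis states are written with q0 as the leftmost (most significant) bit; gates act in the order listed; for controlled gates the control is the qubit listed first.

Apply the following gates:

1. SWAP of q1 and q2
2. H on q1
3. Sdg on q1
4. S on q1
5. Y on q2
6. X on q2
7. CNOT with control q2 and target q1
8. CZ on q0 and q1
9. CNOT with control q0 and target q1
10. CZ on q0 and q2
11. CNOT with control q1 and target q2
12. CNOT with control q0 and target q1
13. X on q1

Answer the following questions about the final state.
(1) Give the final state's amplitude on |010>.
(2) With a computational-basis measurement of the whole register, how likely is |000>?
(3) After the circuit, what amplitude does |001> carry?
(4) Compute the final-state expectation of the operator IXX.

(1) |010> carries amplitude sqrt(2)*I/2 in the final state.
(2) The probability of measuring |000> is 0.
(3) The amplitude on |001> is sqrt(2)*I/2.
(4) In the final state, IXX has expectation 1.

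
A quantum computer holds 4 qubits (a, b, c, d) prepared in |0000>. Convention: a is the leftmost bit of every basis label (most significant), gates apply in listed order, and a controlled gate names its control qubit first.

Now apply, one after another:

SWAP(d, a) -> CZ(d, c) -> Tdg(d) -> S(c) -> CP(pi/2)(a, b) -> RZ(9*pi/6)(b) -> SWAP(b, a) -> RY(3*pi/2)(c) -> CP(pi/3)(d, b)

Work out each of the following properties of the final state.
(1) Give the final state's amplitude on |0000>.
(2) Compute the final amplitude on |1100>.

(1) The final state's coefficient on |0000> equals sqrt(2)*exp(I*pi/4)/2.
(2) |1100> carries amplitude 0 in the final state.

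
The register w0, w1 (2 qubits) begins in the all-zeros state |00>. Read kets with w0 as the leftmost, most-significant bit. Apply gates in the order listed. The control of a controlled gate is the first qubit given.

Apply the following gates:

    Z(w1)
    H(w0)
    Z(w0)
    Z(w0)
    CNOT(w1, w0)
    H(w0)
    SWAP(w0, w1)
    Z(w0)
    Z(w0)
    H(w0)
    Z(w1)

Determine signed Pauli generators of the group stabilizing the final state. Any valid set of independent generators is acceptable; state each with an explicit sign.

One valid set of independent stabilizer generators is +XI, +IZ (any independent generating set of the same group is equally correct).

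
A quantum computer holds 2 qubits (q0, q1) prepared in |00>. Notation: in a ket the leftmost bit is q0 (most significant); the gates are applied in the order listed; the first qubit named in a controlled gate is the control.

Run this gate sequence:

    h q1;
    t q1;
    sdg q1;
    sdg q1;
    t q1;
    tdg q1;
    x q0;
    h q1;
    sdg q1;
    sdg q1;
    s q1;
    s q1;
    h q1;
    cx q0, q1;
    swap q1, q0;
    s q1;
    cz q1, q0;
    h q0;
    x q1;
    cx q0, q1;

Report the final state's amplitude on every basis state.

The resulting statevector has amplitude -I/2 - exp(3*I*pi/4)/2 on |00>, 0 on |01>, 0 on |10>, -exp(3*I*pi/4)/2 + I/2 on |11>. Key observation: steps 8-13 multiply out to the identity, so the circuit reduces to the remaining gates.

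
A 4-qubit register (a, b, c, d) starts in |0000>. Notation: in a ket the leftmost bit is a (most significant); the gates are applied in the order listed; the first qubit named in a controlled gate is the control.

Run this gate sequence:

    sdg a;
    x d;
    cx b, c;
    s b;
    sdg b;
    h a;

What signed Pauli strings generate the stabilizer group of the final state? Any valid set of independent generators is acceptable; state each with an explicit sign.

The stabilizer group can be generated by +XIII, +IZII, +IIZI, -IIIZ, among other valid generating sets. Key observation: steps 4-5 multiply out to the identity, so the circuit reduces to the remaining gates.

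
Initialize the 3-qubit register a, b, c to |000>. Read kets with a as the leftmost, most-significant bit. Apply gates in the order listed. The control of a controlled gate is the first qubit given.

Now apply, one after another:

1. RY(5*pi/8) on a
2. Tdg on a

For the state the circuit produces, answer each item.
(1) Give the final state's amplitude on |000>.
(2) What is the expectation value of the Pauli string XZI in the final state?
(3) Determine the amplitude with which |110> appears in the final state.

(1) The amplitude on |000> is cos(5*pi/16).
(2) The observable XZI averages to sqrt(2*sqrt(2) + 4)/4.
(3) The final state's coefficient on |110> equals 0.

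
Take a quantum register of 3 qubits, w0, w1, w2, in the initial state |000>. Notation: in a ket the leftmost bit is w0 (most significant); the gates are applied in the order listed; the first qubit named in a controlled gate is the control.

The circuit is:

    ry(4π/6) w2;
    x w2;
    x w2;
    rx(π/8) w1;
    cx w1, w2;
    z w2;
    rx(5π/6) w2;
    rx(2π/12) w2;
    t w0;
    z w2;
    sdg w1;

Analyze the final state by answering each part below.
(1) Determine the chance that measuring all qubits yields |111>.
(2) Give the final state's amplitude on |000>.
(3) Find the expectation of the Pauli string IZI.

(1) Outcome |111> occurs with probability 0.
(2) |000> carries amplitude sqrt(3)*I*cos(pi/16)/2 in the final state.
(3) The expectation value of IZI is sqrt(sqrt(2) + 2)/2.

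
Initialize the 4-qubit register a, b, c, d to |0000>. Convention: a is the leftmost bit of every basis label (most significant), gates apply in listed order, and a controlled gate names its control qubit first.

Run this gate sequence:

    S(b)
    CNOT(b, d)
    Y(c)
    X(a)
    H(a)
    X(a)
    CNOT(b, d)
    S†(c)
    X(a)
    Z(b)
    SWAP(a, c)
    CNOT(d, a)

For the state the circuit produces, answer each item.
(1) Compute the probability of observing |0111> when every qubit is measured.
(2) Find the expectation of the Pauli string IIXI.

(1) The probability of measuring |0111> is 0.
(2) The expectation value of IIXI is -1.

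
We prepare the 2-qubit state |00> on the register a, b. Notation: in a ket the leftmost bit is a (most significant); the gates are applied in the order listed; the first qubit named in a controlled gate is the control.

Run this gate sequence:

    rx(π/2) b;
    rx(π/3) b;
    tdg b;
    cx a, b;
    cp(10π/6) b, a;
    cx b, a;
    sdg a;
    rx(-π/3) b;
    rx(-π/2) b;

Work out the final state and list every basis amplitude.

The resulting statevector has amplitude 1/2 - sqrt(3)/4 on |00>, I/4 on |01>, (-2 - sqrt(3))*exp(I*pi/4)/4 on |10>, exp(3*I*pi/4)/4 on |11>.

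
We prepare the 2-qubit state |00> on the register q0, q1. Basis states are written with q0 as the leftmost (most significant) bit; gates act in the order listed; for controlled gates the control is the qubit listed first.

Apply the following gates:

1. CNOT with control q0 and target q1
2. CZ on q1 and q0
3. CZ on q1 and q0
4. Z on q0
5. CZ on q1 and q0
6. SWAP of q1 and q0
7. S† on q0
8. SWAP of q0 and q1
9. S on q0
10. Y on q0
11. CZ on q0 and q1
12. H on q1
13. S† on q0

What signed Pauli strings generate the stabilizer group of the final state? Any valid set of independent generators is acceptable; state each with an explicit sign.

One valid set of independent stabilizer generators is +IX, -ZI (any independent generating set of the same group is equally correct).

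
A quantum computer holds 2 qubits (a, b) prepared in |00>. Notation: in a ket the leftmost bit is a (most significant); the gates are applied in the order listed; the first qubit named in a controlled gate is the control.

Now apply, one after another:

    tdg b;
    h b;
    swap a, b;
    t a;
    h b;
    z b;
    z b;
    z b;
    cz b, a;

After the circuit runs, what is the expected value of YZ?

The observable YZ averages to sqrt(2)/2.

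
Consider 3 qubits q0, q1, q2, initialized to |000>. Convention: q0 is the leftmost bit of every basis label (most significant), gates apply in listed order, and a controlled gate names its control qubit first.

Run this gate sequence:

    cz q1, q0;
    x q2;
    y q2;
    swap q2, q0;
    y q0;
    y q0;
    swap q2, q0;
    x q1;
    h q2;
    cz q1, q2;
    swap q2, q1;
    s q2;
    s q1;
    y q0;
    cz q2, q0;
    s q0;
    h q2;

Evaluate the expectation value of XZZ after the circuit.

The expectation value of XZZ is 0.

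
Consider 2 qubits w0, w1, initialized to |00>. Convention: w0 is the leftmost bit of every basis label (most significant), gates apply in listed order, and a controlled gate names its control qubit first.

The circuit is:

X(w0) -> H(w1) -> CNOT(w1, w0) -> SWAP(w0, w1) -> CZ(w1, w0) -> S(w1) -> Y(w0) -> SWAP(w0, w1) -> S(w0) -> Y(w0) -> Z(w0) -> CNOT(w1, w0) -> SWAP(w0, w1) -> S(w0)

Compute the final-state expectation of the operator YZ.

In the final state, YZ has expectation -1.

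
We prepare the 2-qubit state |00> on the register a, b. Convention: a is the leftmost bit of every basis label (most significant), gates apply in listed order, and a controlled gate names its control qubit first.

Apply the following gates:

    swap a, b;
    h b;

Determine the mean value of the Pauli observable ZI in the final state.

In the final state, ZI has expectation 1.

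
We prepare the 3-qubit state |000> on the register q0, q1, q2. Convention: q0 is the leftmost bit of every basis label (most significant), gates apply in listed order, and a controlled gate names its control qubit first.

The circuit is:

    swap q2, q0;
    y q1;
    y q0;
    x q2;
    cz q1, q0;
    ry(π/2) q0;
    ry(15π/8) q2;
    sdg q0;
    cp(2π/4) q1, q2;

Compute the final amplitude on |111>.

The final state's coefficient on |111> equals -sqrt(2)*cos(pi/16)/2.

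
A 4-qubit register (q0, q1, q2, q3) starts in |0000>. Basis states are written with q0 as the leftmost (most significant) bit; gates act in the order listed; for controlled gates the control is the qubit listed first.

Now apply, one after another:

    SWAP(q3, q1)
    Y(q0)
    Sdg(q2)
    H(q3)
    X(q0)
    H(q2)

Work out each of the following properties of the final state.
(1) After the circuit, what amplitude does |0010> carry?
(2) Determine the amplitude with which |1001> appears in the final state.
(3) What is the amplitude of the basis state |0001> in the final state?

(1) The amplitude on |0010> is I/2.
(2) |1001> carries amplitude 0 in the final state.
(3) |0001> carries amplitude I/2 in the final state.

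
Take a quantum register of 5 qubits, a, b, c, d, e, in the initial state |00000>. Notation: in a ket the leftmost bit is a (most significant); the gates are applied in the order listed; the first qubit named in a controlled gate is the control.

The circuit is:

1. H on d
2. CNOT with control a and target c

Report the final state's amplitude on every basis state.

The resulting statevector has amplitude sqrt(2)/2 on |00000>, sqrt(2)/2 on |00010>, and 0 on every other basis state.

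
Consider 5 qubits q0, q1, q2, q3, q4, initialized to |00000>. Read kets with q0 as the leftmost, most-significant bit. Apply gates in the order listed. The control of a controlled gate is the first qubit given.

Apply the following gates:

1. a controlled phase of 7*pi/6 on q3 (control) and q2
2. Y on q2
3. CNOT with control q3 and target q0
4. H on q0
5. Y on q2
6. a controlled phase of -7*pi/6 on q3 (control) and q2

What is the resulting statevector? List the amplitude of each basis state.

The resulting statevector has amplitude sqrt(2)/2 on |00000>, sqrt(2)/2 on |10000>, and 0 on every other basis state.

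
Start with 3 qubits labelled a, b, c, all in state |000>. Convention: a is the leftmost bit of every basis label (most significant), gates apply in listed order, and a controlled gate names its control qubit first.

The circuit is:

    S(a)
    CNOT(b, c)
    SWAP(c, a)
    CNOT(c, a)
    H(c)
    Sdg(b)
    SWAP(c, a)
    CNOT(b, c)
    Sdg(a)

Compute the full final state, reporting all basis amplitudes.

The final amplitudes are sqrt(2)/2 on |000>, -sqrt(2)*I/2 on |100>, and 0 on every other basis state.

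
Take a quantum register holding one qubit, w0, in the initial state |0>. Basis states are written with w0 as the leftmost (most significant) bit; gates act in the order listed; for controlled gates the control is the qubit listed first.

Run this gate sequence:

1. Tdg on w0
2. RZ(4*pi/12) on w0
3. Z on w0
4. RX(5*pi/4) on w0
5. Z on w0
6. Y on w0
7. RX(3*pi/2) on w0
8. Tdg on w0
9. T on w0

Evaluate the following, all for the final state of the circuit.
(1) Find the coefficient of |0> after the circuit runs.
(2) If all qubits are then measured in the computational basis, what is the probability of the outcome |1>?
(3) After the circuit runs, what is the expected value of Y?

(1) |0> carries amplitude sqrt(2)*(sqrt(2 - sqrt(2)) + sqrt(sqrt(2) + 2))*exp(5*I*pi/6)/4 in the final state.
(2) The probability of measuring |1> is 1/2 - sqrt(2)/4.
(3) The expectation value of Y is sqrt(2)/2.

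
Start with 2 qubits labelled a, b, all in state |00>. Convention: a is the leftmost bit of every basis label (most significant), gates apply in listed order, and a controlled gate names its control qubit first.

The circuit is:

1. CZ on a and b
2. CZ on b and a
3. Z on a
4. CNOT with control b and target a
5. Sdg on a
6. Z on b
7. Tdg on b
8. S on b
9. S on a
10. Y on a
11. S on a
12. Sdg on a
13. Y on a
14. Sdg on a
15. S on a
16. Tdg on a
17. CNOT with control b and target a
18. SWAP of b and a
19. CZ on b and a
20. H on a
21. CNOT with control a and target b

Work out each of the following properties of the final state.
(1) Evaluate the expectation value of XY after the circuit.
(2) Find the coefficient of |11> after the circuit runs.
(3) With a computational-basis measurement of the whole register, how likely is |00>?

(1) In the final state, XY has expectation 0. Key observation: gates 9-14 undo each other exactly, leaving only the rest of the circuit to track.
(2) |11> carries amplitude sqrt(2)/2 in the final state.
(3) The probability of measuring |00> is 1/2.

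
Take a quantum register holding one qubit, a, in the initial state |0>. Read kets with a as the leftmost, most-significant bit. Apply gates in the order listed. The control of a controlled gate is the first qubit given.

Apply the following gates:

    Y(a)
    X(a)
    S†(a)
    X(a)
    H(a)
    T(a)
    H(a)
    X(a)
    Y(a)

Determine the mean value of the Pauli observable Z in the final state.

In the final state, Z has expectation -sqrt(2)/2.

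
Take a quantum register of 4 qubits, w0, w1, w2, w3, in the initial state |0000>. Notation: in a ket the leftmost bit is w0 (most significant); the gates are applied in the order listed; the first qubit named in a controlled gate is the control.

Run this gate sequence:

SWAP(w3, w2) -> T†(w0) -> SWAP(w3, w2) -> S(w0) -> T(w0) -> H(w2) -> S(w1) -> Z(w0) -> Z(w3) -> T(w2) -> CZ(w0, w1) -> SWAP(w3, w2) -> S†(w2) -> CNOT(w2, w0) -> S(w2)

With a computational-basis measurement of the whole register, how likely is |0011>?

Outcome |0011> occurs with probability 0.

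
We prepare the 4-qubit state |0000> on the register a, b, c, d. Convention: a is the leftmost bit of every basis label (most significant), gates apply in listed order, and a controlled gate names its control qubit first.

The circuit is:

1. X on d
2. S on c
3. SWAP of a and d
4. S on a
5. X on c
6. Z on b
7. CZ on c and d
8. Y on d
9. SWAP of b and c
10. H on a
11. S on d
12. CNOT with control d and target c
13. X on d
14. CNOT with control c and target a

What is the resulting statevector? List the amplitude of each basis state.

After the circuit, the state carries amplitude sqrt(2)*I/2 on |0110>, -sqrt(2)*I/2 on |1110>, and 0 on every other basis state.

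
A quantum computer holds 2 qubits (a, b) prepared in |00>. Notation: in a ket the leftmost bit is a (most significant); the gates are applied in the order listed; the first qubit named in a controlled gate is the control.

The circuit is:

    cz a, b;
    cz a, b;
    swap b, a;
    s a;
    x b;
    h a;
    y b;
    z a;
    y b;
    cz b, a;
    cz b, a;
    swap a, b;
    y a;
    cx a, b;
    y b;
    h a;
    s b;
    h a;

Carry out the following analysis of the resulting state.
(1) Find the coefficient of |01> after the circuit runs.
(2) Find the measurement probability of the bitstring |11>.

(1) The amplitude on |01> is sqrt(2)*I/2. Key observation: gates 10-11 undo each other exactly, leaving only the rest of the circuit to track.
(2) A full measurement returns |11> with probability 0.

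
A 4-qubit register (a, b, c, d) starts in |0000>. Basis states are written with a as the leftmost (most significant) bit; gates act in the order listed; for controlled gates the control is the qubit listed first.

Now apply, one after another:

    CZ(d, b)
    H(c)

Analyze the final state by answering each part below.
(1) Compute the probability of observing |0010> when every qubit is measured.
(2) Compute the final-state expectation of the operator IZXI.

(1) A full measurement returns |0010> with probability 1/2.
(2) The expectation value of IZXI is 1.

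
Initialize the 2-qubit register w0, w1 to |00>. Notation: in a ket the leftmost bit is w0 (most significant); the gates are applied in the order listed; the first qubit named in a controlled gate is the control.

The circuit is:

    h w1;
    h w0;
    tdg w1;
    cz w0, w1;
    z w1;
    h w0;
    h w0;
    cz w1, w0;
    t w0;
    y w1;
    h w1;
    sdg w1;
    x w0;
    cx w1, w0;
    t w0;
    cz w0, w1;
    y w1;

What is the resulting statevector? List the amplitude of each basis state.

The resulting statevector has amplitude sqrt(2)*(-exp(I*pi/4) + I)/4 on |00>, sqrt(2)*(-1 - exp(I*pi/4))/4 on |01>, sqrt(2)*(1 + exp(3*I*pi/4))/4 on |10>, sqrt(2)*(-1 - exp(I*pi/4))/4 on |11>.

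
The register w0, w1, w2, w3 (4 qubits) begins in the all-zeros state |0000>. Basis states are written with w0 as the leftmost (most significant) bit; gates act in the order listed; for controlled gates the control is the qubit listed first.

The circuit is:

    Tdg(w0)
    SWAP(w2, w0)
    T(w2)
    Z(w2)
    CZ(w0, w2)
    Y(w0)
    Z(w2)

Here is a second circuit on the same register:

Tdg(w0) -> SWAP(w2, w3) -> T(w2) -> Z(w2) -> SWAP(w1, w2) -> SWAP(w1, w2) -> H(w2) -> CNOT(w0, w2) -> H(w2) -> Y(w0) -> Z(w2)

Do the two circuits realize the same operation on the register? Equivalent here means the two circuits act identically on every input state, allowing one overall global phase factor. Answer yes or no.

No — the two circuits implement different unitaries, even allowing a global phase.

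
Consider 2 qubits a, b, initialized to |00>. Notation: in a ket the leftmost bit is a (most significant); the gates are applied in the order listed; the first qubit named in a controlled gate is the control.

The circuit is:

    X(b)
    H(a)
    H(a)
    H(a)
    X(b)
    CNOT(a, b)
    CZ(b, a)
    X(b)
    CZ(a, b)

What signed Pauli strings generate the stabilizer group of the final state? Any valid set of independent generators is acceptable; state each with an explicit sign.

One valid set of independent stabilizer generators is -XX, -ZZ (any independent generating set of the same group is equally correct). Key observation: gates 2-3 undo each other exactly, leaving only the rest of the circuit to track.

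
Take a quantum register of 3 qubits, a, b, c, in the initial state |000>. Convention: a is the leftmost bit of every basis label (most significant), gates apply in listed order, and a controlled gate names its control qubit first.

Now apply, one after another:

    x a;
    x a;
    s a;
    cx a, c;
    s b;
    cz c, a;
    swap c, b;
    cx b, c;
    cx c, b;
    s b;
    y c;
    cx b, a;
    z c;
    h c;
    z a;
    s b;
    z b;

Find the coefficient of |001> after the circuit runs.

|001> carries amplitude sqrt(2)*I/2 in the final state.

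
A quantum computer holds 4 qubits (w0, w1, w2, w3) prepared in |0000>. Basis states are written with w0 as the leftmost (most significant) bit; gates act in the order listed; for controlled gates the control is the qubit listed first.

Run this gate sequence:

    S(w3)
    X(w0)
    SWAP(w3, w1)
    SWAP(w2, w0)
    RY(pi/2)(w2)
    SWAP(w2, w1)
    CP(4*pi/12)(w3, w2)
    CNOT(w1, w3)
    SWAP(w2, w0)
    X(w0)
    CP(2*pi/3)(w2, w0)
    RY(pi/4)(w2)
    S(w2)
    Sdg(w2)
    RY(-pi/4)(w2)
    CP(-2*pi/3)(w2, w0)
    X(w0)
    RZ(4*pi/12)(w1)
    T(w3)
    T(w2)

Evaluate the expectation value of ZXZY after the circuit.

The expectation value of ZXZY is -sqrt(6)/4 - sqrt(2)/4. Key observation: gates 10-17 undo each other exactly, leaving only the rest of the circuit to track.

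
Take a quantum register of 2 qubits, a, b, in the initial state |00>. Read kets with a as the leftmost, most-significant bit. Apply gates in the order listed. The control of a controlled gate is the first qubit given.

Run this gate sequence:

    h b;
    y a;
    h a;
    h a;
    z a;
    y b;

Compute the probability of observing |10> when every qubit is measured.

The probability of measuring |10> is 1/2. Key observation: steps 3-4 multiply out to the identity, so the circuit reduces to the remaining gates.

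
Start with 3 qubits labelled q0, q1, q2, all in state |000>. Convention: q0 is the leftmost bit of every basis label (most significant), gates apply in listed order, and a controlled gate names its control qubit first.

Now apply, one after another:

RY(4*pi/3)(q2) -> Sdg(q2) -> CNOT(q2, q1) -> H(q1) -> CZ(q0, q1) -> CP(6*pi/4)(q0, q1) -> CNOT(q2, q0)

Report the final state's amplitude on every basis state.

The final amplitudes are -sqrt(2)/4 on |000>, 0 on |001>, -sqrt(2)/4 on |010>, 0 on |011>, 0 on |100>, -sqrt(6)*I/4 on |101>, 0 on |110>, sqrt(6)*I/4 on |111>.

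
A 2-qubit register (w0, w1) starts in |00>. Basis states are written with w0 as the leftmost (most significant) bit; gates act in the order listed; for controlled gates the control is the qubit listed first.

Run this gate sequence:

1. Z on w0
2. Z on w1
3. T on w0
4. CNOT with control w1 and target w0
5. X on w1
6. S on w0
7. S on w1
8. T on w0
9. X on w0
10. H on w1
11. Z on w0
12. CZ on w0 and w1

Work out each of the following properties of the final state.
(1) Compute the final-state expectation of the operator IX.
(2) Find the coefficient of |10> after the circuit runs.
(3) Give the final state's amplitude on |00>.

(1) The observable IX averages to 1.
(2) The amplitude on |10> is -sqrt(2)*I/2.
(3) The amplitude on |00> is 0.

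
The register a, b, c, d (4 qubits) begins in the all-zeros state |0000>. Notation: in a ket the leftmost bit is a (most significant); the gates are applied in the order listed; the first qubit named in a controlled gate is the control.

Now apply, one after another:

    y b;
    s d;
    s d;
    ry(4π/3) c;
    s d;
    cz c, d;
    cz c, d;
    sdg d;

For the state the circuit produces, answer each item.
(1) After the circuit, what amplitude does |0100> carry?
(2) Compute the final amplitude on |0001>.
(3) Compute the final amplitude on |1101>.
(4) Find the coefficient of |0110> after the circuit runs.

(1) |0100> carries amplitude -I/2 in the final state. Key observation: the block from step 5 through step 8 cancels to the identity and can be dropped.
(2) |0001> carries amplitude 0 in the final state.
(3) |1101> carries amplitude 0 in the final state.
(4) The final state's coefficient on |0110> equals sqrt(3)*I/2.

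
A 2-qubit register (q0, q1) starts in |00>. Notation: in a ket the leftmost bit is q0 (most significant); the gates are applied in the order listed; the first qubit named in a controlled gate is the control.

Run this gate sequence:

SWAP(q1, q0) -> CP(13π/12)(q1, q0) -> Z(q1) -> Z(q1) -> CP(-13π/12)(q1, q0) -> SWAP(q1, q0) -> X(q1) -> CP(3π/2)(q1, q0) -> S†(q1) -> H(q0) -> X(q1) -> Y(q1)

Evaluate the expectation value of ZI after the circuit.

The observable ZI averages to 0. Key observation: the block from step 1 through step 6 cancels to the identity and can be dropped.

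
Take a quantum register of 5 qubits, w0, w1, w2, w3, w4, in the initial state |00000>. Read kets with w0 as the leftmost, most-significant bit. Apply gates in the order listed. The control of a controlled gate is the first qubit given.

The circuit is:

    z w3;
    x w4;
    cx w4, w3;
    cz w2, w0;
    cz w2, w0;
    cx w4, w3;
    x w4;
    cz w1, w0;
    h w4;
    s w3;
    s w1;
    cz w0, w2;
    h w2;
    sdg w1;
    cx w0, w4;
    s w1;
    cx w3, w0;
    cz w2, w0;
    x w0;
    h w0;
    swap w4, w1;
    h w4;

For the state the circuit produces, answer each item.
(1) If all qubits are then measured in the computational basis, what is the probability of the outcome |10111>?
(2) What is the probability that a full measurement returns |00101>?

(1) The probability of measuring |10111> is 0. Key observation: the block from step 2 through step 7 cancels to the identity and can be dropped.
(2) The probability of measuring |00101> is 1/16.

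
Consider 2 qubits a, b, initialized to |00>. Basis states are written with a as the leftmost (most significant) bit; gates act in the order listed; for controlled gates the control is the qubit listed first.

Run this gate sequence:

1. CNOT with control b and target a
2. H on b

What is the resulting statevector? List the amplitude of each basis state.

The resulting statevector has amplitude sqrt(2)/2 on |00>, sqrt(2)/2 on |01>, 0 on |10>, 0 on |11>.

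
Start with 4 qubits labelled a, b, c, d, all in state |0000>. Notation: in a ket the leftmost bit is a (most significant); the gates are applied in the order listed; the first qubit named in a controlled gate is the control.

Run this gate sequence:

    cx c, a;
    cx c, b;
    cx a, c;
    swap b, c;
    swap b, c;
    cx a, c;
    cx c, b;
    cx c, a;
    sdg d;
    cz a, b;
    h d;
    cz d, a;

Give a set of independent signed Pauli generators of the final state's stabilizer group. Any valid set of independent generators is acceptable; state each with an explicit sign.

The stabilizer group can be generated by +IIIX, +ZIII, +IZII, +IIZI, among other valid generating sets. Key observation: gates 1-8 undo each other exactly, leaving only the rest of the circuit to track.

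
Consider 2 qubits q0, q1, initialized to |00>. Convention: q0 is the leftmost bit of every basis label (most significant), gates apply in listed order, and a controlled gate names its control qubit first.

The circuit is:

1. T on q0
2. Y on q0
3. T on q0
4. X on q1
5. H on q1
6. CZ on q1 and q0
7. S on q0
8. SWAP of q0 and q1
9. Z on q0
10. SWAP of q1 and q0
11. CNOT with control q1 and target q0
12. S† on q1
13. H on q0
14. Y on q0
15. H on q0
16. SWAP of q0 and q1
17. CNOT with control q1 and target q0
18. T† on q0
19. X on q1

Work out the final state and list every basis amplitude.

The resulting statevector has amplitude -sqrt(2)*exp(I*pi/4)/2 on |00>, -sqrt(2)*exp(3*I*pi/4)/2 on |01>, 0 on |10>, 0 on |11>.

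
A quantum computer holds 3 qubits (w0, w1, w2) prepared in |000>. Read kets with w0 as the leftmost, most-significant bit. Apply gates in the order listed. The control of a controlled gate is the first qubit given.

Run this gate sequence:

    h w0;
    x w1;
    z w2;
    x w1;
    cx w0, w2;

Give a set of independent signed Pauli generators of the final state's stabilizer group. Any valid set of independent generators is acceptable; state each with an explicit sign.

One valid set of independent stabilizer generators is +XIX, +ZIZ, +IZI (any independent generating set of the same group is equally correct).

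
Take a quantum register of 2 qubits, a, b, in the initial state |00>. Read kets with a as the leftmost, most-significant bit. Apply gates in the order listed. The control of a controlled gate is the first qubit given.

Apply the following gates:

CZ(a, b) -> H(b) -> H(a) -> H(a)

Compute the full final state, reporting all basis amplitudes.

The final amplitudes are sqrt(2)/2 on |00>, sqrt(2)/2 on |01>, 0 on |10>, 0 on |11>. Key observation: gates 3-4 undo each other exactly, leaving only the rest of the circuit to track.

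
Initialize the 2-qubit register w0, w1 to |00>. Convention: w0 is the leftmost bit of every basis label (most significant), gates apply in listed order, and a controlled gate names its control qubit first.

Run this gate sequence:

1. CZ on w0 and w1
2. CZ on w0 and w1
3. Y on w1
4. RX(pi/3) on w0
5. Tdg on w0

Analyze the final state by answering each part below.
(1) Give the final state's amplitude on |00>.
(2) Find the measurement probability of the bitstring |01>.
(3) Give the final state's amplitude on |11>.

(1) |00> carries amplitude 0 in the final state.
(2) The probability of measuring |01> is 3/4.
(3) |11> carries amplitude -exp(3*I*pi/4)/2 in the final state.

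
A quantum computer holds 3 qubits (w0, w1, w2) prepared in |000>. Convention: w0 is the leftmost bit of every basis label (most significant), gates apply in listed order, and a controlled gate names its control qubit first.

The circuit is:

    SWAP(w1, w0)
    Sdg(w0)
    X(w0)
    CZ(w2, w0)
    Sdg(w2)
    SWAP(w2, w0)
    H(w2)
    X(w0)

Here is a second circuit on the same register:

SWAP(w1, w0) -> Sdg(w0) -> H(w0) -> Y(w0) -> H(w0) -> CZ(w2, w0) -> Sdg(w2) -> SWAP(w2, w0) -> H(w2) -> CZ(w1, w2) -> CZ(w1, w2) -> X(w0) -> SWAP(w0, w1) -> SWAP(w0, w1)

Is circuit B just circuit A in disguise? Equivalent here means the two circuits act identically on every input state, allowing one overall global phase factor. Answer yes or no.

No, they are not equivalent — no single phase factor reconciles the two unitaries.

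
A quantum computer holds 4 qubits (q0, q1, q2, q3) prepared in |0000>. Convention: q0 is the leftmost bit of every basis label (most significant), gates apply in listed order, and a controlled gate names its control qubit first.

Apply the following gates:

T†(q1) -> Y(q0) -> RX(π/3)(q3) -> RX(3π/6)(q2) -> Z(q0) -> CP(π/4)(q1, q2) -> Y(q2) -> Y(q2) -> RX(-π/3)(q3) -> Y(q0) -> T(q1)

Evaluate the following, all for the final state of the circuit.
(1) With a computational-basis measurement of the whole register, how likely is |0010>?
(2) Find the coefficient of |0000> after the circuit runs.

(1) Outcome |0010> occurs with probability 1/2.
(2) The amplitude on |0000> is -sqrt(2)/2.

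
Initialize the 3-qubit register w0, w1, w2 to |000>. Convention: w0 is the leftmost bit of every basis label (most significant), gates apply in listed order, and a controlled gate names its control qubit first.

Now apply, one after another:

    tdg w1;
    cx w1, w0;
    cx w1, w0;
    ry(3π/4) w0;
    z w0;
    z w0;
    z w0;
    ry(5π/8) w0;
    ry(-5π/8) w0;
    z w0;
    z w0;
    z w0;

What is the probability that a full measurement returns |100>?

A full measurement returns |100> with probability sqrt(2)/4 + 1/2. Key observation: steps 5-12 multiply out to the identity, so the circuit reduces to the remaining gates.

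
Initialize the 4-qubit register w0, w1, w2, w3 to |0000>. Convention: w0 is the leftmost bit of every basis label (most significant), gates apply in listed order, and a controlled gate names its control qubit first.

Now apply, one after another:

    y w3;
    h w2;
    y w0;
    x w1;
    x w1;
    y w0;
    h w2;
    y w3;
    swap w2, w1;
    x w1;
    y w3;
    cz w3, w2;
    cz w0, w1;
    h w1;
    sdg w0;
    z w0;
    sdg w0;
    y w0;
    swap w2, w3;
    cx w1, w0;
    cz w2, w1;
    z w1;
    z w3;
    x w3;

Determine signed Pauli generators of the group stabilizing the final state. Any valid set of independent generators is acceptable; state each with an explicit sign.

The stabilizer group can be generated by -XXII, -ZZII, -IIZI, -IIIZ, among other valid generating sets.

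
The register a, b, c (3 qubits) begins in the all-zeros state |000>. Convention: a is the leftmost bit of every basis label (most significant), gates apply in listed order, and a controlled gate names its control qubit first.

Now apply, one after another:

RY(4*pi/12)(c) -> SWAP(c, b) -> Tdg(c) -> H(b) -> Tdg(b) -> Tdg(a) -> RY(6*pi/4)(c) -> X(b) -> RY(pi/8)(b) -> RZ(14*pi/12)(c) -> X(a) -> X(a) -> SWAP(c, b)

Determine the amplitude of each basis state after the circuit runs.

The final amplitudes are exp(-5*I*pi/6)*cos(pi/16)/4 + sqrt(3)*exp(-7*I*pi/12)*sin(pi/16)/4 + exp(-7*I*pi/12)*sin(pi/16)/4 - sqrt(3)*exp(-5*I*pi/6)*cos(pi/16)/4 on |000>, exp(-5*I*pi/6)*sin(pi/16)/4 - sqrt(3)*exp(-5*I*pi/6)*sin(pi/16)/4 - exp(-7*I*pi/12)*cos(pi/16)/4 - sqrt(3)*exp(-7*I*pi/12)*cos(pi/16)/4 on |001>, -exp(I*pi/3)*cos(pi/16)/4 - sqrt(3)*exp(7*I*pi/12)*sin(pi/16)/4 - exp(7*I*pi/12)*sin(pi/16)/4 + sqrt(3)*exp(I*pi/3)*cos(pi/16)/4 on |010>, -exp(I*pi/3)*sin(pi/16)/4 + sqrt(3)*exp(I*pi/3)*sin(pi/16)/4 + exp(7*I*pi/12)*cos(pi/16)/4 + sqrt(3)*exp(7*I*pi/12)*cos(pi/16)/4 on |011>, 0 on |100>, 0 on |101>, 0 on |110>, 0 on |111>. Key observation: gates 11-12 undo each other exactly, leaving only the rest of the circuit to track.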